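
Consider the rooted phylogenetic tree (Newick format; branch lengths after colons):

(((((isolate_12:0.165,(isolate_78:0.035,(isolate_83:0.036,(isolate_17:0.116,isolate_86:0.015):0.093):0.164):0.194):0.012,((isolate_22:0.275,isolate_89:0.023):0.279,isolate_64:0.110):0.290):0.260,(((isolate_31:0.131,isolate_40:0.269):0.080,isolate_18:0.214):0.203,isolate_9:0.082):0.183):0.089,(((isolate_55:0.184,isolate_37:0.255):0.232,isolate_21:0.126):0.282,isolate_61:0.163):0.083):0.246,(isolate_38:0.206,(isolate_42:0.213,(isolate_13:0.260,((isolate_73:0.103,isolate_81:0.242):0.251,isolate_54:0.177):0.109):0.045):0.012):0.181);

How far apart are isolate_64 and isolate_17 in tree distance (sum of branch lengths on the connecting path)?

The path runs isolate_64 → … → MRCA → … → isolate_17; the MRCA is the node subtending ((isolate_12,(isolate_78,(isolate_83,(isolate_17,isolate_86)))),((isolate_22,isolate_89),isolate_64)).
Branch lengths along that path: 0.110 + 0.290 + 0.012 + 0.194 + 0.164 + 0.093 + 0.116 = 0.979.

0.979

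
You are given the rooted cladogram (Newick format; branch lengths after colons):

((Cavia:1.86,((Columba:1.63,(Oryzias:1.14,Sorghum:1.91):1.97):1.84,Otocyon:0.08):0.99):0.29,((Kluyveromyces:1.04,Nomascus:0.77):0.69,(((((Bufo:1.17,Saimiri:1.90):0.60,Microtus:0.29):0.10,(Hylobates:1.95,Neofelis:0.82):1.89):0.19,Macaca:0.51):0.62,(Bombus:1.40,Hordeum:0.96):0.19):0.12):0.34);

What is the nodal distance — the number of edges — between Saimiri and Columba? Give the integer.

11

The MRCA of Saimiri and Columba is the root of the tree.
From Saimiri up to that node: 7 branches. From Columba up to the same node: 4 branches. Total: 7 + 4 = 11.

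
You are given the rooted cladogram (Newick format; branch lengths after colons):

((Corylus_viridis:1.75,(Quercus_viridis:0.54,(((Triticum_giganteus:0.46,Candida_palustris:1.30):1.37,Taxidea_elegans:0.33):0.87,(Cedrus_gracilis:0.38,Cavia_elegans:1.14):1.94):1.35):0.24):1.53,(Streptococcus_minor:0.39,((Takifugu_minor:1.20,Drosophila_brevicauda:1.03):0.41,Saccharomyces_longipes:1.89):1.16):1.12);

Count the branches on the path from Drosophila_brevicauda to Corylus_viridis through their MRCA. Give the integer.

6

The MRCA of Drosophila_brevicauda and Corylus_viridis is the root of the tree.
From Drosophila_brevicauda up to that node: 4 branches. From Corylus_viridis up to the same node: 2 branches. Total: 4 + 2 = 6.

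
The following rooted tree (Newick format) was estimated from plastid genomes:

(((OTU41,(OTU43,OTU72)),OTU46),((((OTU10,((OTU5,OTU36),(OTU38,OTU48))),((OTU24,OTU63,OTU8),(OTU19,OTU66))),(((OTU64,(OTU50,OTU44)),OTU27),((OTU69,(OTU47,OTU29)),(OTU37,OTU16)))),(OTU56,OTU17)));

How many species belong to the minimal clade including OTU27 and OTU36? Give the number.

19

The MRCA of OTU27 and OTU36 is the node subtending (((OTU10,((OTU5,OTU36),(OTU38,OTU48))),((OTU24,OTU63,OTU8),(OTU19,OTU66))),(((OTU64,(OTU50,OTU44)),OTU27),((OTU69,(OTU47,OTU29)),(OTU37,OTU16)))).
That clade contains 19 terminal taxa: OTU10, OTU16, OTU19, OTU24, OTU27, OTU29, OTU36, OTU37, OTU38, OTU44, OTU47, OTU48, OTU5, OTU50, OTU63, OTU64, OTU66, OTU69, OTU8.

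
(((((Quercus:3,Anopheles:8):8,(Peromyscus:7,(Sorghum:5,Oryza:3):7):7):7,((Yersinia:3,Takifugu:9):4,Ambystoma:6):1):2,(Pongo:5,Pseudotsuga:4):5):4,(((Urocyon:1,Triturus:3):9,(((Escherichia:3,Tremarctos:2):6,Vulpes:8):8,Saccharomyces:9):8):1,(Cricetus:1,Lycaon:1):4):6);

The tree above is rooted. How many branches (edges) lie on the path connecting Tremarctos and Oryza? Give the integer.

12

The MRCA of Tremarctos and Oryza is the root of the tree.
From Tremarctos up to that node: 6 branches. From Oryza up to the same node: 6 branches. Total: 6 + 6 = 12.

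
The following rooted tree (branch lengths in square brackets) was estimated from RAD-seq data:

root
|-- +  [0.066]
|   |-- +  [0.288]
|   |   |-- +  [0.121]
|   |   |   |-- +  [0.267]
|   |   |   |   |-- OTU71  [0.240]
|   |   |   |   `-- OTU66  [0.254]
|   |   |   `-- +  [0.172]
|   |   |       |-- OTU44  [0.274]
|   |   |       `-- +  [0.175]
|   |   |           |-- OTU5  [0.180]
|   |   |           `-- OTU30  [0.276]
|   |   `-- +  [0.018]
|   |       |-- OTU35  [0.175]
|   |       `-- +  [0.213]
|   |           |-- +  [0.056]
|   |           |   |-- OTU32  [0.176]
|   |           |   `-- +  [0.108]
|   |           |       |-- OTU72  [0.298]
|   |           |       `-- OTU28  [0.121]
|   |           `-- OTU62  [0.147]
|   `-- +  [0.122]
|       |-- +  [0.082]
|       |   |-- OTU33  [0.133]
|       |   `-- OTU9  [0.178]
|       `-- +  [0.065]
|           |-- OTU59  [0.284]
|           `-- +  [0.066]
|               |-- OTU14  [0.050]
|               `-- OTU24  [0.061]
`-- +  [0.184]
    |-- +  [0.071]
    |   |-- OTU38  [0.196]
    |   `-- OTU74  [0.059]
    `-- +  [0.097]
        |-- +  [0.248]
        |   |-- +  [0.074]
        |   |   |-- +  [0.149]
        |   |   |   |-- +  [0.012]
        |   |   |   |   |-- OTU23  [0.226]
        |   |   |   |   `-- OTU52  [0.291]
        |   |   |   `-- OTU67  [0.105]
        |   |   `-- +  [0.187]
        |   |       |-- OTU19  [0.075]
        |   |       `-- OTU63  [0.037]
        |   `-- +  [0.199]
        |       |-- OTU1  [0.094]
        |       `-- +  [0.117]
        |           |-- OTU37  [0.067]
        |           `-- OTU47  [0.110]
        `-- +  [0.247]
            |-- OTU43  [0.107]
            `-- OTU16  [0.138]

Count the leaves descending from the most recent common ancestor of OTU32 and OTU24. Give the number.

The MRCA of OTU32 and OTU24 is the node subtending ((((OTU71,OTU66),(OTU44,(OTU5,OTU30))),(OTU35,((OTU32,(OTU72,OTU28)),OTU62))),((OTU33,OTU9),(OTU59,(OTU14,OTU24)))).
That clade contains 15 terminal taxa: OTU14, OTU24, OTU28, OTU30, OTU32, OTU33, OTU35, OTU44, OTU5, OTU59, OTU62, OTU66, OTU71, OTU72, OTU9.

15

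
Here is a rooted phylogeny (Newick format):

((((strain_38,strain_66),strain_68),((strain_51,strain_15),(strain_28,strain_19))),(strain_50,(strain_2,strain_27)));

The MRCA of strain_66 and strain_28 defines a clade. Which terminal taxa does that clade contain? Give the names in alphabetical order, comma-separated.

strain_15, strain_19, strain_28, strain_38, strain_51, strain_66, strain_68

Tracing strain_66: it sits inside (strain_38,strain_66).
Tracing strain_28: it sits inside (strain_28,strain_19).
The smallest clade enclosing both is (((strain_38,strain_66),strain_68),((strain_51,strain_15),(strain_28,strain_19))); the answer is its 7 terminal taxa in alphabetical order.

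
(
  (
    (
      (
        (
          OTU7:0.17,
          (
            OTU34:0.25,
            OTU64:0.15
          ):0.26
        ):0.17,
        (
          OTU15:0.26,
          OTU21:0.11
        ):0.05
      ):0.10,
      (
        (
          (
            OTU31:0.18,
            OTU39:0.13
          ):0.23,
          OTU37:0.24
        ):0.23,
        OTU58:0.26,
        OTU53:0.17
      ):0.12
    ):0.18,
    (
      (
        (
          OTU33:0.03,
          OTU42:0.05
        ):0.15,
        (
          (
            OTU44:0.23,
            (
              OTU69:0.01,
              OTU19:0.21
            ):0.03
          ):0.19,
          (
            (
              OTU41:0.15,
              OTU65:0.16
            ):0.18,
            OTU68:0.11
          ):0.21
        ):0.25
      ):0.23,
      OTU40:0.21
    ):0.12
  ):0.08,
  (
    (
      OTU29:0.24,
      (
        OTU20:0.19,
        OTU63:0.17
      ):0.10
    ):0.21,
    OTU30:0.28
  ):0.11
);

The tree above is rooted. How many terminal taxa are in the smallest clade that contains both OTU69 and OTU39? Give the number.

The MRCA of OTU69 and OTU39 is the node subtending ((((OTU7,(OTU34,OTU64)),(OTU15,OTU21)),(((OTU31,OTU39),OTU37),OTU58,OTU53)),(((OTU33,OTU42),((OTU44,(OTU69,OTU19)),((OTU41,OTU65),OTU68))),OTU40)).
That clade contains 19 terminal taxa: OTU15, OTU19, OTU21, OTU31, OTU33, OTU34, OTU37, OTU39, OTU40, OTU41, OTU42, OTU44, OTU53, OTU58, OTU64, OTU65, OTU68, OTU69, OTU7.

19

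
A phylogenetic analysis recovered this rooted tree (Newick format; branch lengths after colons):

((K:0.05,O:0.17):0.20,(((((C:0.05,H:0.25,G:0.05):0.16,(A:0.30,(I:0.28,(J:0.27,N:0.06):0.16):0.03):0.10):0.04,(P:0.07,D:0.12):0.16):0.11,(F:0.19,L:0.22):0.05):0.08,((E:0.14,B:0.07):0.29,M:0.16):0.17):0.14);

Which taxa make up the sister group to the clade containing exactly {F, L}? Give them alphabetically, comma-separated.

The clade containing exactly {F, L} attaches to the tree at the node subtending ((((C,H,G),(A,(I,(J,N)))),(P,D)),(F,L)).
The other lineage descending from that same node — the sister group — is (((C,H,G),(A,(I,(J,N)))),(P,D)); its 9 tips in alphabetical order are the answer.

A, C, D, G, H, I, J, N, P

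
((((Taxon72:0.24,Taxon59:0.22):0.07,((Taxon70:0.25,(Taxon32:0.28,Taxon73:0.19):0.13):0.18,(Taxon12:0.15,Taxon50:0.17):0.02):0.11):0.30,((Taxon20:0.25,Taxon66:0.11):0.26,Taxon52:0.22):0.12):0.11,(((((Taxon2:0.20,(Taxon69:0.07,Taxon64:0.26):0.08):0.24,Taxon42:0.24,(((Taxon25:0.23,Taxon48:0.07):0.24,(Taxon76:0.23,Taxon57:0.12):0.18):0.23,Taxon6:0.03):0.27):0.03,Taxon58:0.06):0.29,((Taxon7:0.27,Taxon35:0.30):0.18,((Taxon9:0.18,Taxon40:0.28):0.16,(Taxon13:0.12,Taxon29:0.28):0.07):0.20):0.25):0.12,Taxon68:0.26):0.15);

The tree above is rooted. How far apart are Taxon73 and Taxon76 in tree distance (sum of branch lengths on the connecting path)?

2.52

The path runs Taxon73 → … → MRCA → … → Taxon76; the MRCA is the root of the tree.
Branch lengths along that path: 0.19 + 0.13 + 0.18 + 0.11 + 0.30 + 0.11 + 0.15 + 0.12 + 0.29 + 0.03 + 0.27 + 0.23 + 0.18 + 0.23 = 2.52.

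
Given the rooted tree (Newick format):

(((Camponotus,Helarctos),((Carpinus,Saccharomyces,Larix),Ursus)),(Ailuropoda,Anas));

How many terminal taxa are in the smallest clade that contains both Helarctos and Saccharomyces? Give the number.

6

The MRCA of Helarctos and Saccharomyces is the node subtending ((Camponotus,Helarctos),((Carpinus,Saccharomyces,Larix),Ursus)).
That clade contains 6 terminal taxa: Camponotus, Carpinus, Helarctos, Larix, Saccharomyces, Ursus.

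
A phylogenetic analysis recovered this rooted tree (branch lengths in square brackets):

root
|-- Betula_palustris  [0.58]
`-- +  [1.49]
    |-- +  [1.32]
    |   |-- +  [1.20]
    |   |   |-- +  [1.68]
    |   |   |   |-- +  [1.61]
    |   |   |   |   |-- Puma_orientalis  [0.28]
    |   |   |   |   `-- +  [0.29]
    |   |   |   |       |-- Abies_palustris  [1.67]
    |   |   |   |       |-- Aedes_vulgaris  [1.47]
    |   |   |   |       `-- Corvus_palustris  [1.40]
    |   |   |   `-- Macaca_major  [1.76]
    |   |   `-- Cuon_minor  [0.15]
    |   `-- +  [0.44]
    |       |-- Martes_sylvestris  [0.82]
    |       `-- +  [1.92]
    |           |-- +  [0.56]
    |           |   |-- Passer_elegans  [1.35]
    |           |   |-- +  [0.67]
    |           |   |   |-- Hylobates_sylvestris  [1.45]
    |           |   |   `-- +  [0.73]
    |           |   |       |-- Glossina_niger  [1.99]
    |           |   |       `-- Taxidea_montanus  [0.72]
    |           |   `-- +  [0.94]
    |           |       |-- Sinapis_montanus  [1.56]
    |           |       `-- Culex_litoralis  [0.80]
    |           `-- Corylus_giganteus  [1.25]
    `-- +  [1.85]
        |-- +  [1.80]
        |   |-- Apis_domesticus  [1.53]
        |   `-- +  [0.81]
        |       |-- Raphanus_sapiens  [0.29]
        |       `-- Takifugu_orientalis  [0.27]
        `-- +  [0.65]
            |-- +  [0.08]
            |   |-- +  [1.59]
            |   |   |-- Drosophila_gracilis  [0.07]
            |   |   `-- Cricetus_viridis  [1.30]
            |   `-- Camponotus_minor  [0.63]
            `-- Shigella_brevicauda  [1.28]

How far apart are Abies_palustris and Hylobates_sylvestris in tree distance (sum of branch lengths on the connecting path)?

11.49

The path runs Abies_palustris → … → MRCA → … → Hylobates_sylvestris; the MRCA is the node subtending ((((Puma_orientalis,(Abies_palustris,Aedes_vulgaris,Corvus_palustris)),Macaca_major),Cuon_minor),(Martes_sylvestris,((Passer_elegans,(Hylobates_sylvestris,(Glossina_niger,Taxidea_montanus)),(Sinapis_montanus,Culex_litoralis)),Corylus_giganteus))).
Branch lengths along that path: 1.67 + 0.29 + 1.61 + 1.68 + 1.20 + 0.44 + 1.92 + 0.56 + 0.67 + 1.45 = 11.49.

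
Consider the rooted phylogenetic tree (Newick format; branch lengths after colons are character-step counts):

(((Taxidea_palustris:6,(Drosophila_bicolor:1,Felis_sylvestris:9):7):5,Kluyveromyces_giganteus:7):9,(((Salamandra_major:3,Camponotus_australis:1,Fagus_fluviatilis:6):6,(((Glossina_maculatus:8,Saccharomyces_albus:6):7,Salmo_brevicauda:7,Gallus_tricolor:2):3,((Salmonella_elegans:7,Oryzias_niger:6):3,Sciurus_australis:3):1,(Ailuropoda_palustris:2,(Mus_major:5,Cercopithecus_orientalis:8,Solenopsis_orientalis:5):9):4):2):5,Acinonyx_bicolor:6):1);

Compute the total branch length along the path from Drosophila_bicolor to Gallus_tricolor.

35

The path runs Drosophila_bicolor → … → MRCA → … → Gallus_tricolor; the MRCA is the root of the tree.
Branch lengths along that path: 1 + 7 + 5 + 9 + 1 + 5 + 2 + 3 + 2 = 35.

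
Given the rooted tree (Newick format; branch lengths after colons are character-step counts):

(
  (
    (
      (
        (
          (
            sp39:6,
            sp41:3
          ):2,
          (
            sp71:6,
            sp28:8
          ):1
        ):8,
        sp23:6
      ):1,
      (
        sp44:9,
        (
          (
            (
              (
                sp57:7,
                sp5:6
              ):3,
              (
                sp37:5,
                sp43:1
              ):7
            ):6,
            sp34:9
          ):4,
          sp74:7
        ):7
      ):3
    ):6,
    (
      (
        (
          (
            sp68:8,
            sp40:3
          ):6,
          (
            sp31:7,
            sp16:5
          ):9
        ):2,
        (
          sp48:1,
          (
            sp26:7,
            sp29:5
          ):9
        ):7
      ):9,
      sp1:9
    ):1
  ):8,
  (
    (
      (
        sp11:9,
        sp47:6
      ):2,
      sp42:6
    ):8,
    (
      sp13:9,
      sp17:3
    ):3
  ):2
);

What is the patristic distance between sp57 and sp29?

67

The path runs sp57 → … → MRCA → … → sp29; the MRCA is the node subtending (((((sp39,sp41),(sp71,sp28)),sp23),(sp44,((((sp57,sp5),(sp37,sp43)),sp34),sp74))),((((sp68,sp40),(sp31,sp16)),(sp48,(sp26,sp29))),sp1)).
Branch lengths along that path: 7 + 3 + 6 + 4 + 7 + 3 + 6 + 1 + 9 + 7 + 9 + 5 = 67.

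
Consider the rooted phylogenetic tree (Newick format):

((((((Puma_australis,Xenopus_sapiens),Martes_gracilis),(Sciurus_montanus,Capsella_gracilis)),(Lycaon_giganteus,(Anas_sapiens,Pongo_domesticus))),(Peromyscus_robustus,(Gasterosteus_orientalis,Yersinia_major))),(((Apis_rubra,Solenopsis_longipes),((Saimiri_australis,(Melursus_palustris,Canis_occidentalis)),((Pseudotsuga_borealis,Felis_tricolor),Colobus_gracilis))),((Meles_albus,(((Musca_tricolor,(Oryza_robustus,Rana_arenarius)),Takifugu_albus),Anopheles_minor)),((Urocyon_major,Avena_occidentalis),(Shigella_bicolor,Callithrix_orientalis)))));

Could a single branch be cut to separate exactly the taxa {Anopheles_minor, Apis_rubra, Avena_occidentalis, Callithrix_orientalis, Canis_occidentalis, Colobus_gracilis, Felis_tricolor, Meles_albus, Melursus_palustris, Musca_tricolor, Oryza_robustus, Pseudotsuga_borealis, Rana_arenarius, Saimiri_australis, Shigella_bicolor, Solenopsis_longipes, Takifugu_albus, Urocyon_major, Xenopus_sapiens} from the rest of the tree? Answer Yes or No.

No

The MRCA of the listed taxa is the root, so the smallest clade containing them is the whole tree.
That clade also contains Anas_sapiens, Capsella_gracilis, Gasterosteus_orientalis, Lycaon_giganteus, Martes_gracilis, Peromyscus_robustus, Pongo_domesticus, Puma_australis, Sciurus_montanus, Yersinia_major, which are not in the proposed group, so the group is not monophyletic.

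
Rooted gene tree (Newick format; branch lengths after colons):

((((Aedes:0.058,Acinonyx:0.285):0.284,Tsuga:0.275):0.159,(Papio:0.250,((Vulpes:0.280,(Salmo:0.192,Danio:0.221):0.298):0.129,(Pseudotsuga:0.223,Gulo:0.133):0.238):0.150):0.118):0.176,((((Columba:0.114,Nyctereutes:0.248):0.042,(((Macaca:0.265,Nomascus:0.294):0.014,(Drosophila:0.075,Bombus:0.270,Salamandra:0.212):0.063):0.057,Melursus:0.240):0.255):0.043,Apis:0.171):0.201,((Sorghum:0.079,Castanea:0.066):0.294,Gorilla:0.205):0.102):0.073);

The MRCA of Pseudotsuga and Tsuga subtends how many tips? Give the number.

The MRCA of Pseudotsuga and Tsuga is the node subtending (((Aedes,Acinonyx),Tsuga),(Papio,((Vulpes,(Salmo,Danio)),(Pseudotsuga,Gulo)))).
That clade contains 9 terminal taxa: Acinonyx, Aedes, Danio, Gulo, Papio, Pseudotsuga, Salmo, Tsuga, Vulpes.

9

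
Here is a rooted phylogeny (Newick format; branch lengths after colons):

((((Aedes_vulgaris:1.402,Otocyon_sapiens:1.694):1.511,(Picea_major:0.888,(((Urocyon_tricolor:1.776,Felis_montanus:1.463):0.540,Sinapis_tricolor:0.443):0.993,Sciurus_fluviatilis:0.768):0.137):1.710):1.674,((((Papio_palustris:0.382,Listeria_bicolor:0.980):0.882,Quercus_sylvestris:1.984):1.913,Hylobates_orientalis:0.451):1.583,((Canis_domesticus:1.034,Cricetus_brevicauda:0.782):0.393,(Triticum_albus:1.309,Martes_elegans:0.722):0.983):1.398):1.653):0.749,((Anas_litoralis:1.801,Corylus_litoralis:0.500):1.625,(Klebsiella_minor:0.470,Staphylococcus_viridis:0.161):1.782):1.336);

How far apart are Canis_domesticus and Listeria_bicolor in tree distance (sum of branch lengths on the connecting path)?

The path runs Canis_domesticus → … → MRCA → … → Listeria_bicolor; the MRCA is the node subtending ((((Papio_palustris,Listeria_bicolor),Quercus_sylvestris),Hylobates_orientalis),((Canis_domesticus,Cricetus_brevicauda),(Triticum_albus,Martes_elegans))).
Branch lengths along that path: 1.034 + 0.393 + 1.398 + 1.583 + 1.913 + 0.882 + 0.980 = 8.183.

8.183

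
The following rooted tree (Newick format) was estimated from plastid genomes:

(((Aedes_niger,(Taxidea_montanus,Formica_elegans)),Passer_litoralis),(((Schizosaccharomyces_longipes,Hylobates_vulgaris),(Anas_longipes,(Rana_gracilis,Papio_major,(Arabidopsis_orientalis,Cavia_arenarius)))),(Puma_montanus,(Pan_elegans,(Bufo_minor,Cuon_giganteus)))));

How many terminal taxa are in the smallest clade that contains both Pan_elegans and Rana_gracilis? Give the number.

The MRCA of Pan_elegans and Rana_gracilis is the node subtending (((Schizosaccharomyces_longipes,Hylobates_vulgaris),(Anas_longipes,(Rana_gracilis,Papio_major,(Arabidopsis_orientalis,Cavia_arenarius)))),(Puma_montanus,(Pan_elegans,(Bufo_minor,Cuon_giganteus)))).
That clade contains 11 terminal taxa: Anas_longipes, Arabidopsis_orientalis, Bufo_minor, Cavia_arenarius, Cuon_giganteus, Hylobates_vulgaris, Pan_elegans, Papio_major, Puma_montanus, Rana_gracilis, Schizosaccharomyces_longipes.

11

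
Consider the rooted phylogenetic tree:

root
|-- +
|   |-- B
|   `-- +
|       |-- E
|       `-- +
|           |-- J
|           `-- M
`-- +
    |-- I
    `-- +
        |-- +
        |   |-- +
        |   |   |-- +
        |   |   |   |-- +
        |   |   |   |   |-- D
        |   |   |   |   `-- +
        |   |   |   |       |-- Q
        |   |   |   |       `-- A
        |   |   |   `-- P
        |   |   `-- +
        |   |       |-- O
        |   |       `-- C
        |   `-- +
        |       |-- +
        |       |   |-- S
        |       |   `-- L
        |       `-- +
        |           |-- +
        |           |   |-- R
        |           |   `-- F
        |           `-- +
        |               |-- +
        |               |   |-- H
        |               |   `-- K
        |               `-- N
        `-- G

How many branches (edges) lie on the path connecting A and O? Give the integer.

The MRCA of A and O is the node subtending (((D,(Q,A)),P),(O,C)).
From A up to that node: 4 branches. From O up to the same node: 2 branches. Total: 4 + 2 = 6.

6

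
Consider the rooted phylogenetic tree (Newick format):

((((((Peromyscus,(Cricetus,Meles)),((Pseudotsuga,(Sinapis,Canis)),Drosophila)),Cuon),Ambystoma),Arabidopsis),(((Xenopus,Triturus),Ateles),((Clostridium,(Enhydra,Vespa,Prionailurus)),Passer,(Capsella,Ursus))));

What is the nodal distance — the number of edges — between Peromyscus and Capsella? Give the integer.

10

The MRCA of Peromyscus and Capsella is the root of the tree.
From Peromyscus up to that node: 6 branches. From Capsella up to the same node: 4 branches. Total: 6 + 4 = 10.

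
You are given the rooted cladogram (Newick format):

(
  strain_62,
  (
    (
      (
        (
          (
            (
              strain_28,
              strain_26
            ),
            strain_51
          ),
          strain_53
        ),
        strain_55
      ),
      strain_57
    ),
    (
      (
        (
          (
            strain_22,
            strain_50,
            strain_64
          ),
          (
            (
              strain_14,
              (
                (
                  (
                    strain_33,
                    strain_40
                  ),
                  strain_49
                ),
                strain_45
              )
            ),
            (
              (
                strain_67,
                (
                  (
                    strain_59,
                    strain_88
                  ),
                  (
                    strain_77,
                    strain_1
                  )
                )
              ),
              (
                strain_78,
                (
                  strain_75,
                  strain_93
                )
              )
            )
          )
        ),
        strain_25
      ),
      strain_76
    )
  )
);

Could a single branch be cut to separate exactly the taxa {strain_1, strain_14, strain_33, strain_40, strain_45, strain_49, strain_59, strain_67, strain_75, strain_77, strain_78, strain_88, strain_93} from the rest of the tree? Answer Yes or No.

The most recent common ancestor of these taxa subtends ((strain_14,(((strain_33,strain_40),strain_49),strain_45)),((strain_67,((strain_59,strain_88),(strain_77,strain_1))),(strain_78,(strain_75,strain_93)))).
That clade has exactly 13 tips — every listed taxon and nothing else — so the group is monophyletic.

Yes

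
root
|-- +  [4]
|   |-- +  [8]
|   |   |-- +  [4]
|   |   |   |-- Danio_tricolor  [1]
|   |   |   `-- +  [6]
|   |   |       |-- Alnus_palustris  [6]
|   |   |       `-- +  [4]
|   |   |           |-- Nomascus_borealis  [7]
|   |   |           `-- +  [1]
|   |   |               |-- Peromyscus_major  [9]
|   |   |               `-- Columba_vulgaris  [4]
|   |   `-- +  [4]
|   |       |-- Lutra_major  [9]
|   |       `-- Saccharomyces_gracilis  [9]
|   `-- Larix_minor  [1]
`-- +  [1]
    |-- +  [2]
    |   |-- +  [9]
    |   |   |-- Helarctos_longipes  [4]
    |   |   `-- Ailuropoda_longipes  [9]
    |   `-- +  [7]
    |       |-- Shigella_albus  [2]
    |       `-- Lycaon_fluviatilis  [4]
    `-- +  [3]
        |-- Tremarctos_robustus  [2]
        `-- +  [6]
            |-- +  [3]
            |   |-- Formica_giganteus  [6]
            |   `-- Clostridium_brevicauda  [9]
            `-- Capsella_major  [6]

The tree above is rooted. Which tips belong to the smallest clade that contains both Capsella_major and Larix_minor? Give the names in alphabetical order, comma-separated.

Ailuropoda_longipes, Alnus_palustris, Capsella_major, Clostridium_brevicauda, Columba_vulgaris, Danio_tricolor, Formica_giganteus, Helarctos_longipes, Larix_minor, Lutra_major, Lycaon_fluviatilis, Nomascus_borealis, Peromyscus_major, Saccharomyces_gracilis, Shigella_albus, Tremarctos_robustus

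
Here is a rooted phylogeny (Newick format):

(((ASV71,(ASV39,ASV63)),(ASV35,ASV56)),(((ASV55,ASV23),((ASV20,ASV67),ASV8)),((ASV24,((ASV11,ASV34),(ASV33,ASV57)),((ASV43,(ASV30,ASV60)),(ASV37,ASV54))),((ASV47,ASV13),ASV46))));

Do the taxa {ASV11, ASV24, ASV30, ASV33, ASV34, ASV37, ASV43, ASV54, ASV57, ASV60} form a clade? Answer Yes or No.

Yes

The most recent common ancestor of these taxa subtends (ASV24,((ASV11,ASV34),(ASV33,ASV57)),((ASV43,(ASV30,ASV60)),(ASV37,ASV54))).
That clade has exactly 10 tips — every listed taxon and nothing else — so the group is monophyletic.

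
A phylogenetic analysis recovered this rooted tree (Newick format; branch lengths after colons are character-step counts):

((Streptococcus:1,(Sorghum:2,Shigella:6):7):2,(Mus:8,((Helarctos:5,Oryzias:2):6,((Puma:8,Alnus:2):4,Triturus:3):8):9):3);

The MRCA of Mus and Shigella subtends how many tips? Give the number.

The MRCA of Mus and Shigella is the root, so the clade is the entire tree.
That clade contains 9 terminal taxa: Alnus, Helarctos, Mus, Oryzias, Puma, Shigella, Sorghum, Streptococcus, Triturus.

9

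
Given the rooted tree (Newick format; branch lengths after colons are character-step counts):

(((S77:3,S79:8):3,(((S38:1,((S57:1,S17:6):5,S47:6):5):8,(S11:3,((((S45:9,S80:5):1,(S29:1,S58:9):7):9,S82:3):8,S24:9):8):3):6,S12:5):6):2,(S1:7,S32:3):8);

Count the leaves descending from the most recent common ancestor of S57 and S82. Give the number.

The MRCA of S57 and S82 is the node subtending ((S38,((S57,S17),S47)),(S11,((((S45,S80),(S29,S58)),S82),S24))).
That clade contains 11 terminal taxa: S11, S17, S24, S29, S38, S45, S47, S57, S58, S80, S82.

11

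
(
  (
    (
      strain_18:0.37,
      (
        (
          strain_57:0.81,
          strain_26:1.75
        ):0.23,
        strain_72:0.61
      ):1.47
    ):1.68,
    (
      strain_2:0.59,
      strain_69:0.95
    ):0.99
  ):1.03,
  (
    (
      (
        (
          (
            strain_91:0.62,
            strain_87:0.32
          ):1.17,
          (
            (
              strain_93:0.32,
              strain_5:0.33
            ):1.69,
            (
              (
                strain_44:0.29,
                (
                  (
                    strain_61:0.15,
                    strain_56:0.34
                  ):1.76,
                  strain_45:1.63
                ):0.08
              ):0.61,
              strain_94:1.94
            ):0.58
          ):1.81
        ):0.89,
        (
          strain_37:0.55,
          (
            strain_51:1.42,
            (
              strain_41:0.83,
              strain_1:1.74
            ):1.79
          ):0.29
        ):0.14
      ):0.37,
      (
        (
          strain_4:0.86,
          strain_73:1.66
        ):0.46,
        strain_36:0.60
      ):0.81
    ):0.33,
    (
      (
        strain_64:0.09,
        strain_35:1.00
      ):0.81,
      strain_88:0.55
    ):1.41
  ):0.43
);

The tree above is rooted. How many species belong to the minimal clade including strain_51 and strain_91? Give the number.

13

The MRCA of strain_51 and strain_91 is the node subtending (((strain_91,strain_87),((strain_93,strain_5),((strain_44,((strain_61,strain_56),strain_45)),strain_94))),(strain_37,(strain_51,(strain_41,strain_1)))).
That clade contains 13 terminal taxa: strain_1, strain_37, strain_41, strain_44, strain_45, strain_5, strain_51, strain_56, strain_61, strain_87, strain_91, strain_93, strain_94.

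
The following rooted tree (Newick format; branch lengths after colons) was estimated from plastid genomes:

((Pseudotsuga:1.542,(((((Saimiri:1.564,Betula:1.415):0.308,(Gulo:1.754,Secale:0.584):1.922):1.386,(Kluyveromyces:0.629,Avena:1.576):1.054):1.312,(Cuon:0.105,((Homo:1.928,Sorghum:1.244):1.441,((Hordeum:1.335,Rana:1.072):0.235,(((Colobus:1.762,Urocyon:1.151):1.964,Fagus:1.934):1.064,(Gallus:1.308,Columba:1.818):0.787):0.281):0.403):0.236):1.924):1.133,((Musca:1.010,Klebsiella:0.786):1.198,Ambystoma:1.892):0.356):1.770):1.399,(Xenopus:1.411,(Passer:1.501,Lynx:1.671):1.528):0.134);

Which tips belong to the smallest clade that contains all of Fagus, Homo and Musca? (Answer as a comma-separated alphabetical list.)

Ambystoma, Avena, Betula, Colobus, Columba, Cuon, Fagus, Gallus, Gulo, Homo, Hordeum, Klebsiella, Kluyveromyces, Musca, Rana, Saimiri, Secale, Sorghum, Urocyon

Tracing Fagus: it sits inside ((Colobus,Urocyon),Fagus).
Tracing Homo: it sits inside (Homo,Sorghum).
Tracing Musca: it sits inside (Musca,Klebsiella).
The smallest clade enclosing all 3 is (((((Saimiri,Betula),(Gulo,Secale)),(Kluyveromyces,Avena)),(Cuon,((Homo,Sorghum),((Hordeum,Rana),(((Colobus,Urocyon),Fagus),(Gallus,Columba)))))),((Musca,Klebsiella),Ambystoma)); the answer is its 19 terminal taxa in alphabetical order.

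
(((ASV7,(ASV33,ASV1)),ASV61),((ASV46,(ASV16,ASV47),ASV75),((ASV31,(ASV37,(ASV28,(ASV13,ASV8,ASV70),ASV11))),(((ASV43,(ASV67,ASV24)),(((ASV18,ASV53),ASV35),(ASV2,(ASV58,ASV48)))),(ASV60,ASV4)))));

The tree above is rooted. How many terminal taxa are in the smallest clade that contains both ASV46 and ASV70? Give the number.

22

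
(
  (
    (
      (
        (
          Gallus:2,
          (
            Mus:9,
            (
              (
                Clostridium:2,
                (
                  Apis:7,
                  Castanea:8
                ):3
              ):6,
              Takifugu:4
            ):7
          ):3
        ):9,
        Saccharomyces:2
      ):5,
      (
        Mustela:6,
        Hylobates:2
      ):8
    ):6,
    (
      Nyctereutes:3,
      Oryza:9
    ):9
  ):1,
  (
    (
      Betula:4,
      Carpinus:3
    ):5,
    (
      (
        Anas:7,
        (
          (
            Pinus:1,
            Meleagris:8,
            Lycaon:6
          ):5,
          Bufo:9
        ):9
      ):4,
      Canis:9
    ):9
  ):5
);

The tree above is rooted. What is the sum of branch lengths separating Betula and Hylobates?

31

The path runs Betula → … → MRCA → … → Hylobates; the MRCA is the root of the tree.
Branch lengths along that path: 4 + 5 + 5 + 1 + 6 + 8 + 2 = 31.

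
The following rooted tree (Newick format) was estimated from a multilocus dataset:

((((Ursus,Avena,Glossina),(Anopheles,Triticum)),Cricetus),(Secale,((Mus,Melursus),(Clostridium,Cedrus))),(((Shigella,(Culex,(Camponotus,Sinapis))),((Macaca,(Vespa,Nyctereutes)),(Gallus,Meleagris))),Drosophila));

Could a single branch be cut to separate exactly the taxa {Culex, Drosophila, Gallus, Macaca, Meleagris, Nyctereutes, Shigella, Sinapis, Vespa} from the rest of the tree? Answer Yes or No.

No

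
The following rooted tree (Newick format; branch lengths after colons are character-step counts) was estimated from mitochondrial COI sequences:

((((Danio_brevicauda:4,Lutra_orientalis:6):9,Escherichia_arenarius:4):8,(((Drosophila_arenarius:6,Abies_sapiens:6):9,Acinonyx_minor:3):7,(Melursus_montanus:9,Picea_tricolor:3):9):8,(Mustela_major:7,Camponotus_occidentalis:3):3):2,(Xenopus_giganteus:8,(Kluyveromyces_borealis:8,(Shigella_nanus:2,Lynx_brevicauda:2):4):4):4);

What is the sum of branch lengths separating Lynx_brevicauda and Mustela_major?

The path runs Lynx_brevicauda → … → MRCA → … → Mustela_major; the MRCA is the root of the tree.
Branch lengths along that path: 2 + 4 + 4 + 4 + 2 + 3 + 7 = 26.

26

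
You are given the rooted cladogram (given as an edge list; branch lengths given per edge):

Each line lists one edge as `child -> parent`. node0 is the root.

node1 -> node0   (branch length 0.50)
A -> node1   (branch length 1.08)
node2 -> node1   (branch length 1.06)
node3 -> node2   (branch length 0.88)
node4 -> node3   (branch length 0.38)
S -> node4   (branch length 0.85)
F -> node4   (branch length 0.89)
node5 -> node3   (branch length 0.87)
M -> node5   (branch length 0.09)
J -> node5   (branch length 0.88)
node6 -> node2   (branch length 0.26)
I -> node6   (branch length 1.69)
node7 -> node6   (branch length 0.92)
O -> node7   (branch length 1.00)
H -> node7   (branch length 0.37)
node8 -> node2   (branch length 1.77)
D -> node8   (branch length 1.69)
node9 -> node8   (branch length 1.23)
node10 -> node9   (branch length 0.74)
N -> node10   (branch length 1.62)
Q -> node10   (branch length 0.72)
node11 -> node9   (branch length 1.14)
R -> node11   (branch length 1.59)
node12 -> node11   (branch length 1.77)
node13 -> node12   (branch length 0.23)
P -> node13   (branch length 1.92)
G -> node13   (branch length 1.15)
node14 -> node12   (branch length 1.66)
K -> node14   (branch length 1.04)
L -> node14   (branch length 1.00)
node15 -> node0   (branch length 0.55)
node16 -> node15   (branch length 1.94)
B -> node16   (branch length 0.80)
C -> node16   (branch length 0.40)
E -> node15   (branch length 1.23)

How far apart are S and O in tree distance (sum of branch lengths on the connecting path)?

4.29

The path runs S → … → MRCA → … → O; the MRCA is the node subtending (((S,F),(M,J)),(I,(O,H)),(D,((N,Q),(R,((P,G),(K,L)))))).
Branch lengths along that path: 0.85 + 0.38 + 0.88 + 0.26 + 0.92 + 1.00 = 4.29.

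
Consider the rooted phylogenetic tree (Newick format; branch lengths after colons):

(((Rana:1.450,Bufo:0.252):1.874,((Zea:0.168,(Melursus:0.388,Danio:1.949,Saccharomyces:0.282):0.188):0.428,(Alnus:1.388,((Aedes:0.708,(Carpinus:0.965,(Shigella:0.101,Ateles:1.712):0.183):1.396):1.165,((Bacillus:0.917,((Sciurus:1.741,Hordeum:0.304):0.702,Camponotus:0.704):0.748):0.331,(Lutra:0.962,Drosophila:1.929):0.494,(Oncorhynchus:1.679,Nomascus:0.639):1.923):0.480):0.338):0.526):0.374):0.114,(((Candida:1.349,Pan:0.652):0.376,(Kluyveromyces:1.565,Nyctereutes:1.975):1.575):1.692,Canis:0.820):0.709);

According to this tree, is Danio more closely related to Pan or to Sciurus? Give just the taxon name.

The MRCA of Danio and Sciurus subtends ((Zea,(Melursus,Danio,Saccharomyces)),(Alnus,((Aedes,(Carpinus,(Shigella,Ateles))),((Bacillus,((Sciurus,Hordeum),Camponotus)),(Lutra,Drosophila),(Oncorhynchus,Nomascus))))) (17 taxa).
The MRCA of Danio and Pan is the root, subtending the entire tree (24 taxa).
The first is nested inside the second, so Danio shares a more recent common ancestor with Sciurus.

Sciurus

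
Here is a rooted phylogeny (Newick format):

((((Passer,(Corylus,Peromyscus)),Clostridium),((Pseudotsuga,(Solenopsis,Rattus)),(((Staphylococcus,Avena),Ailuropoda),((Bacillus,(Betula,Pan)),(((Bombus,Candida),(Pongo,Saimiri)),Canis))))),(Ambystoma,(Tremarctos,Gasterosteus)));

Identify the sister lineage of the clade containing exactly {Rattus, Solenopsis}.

The clade containing exactly {Rattus, Solenopsis} attaches to the tree at the node subtending (Pseudotsuga,(Solenopsis,Rattus)).
The other lineage descending from that same node — the sister group — is the single tip Pseudotsuga.

Pseudotsuga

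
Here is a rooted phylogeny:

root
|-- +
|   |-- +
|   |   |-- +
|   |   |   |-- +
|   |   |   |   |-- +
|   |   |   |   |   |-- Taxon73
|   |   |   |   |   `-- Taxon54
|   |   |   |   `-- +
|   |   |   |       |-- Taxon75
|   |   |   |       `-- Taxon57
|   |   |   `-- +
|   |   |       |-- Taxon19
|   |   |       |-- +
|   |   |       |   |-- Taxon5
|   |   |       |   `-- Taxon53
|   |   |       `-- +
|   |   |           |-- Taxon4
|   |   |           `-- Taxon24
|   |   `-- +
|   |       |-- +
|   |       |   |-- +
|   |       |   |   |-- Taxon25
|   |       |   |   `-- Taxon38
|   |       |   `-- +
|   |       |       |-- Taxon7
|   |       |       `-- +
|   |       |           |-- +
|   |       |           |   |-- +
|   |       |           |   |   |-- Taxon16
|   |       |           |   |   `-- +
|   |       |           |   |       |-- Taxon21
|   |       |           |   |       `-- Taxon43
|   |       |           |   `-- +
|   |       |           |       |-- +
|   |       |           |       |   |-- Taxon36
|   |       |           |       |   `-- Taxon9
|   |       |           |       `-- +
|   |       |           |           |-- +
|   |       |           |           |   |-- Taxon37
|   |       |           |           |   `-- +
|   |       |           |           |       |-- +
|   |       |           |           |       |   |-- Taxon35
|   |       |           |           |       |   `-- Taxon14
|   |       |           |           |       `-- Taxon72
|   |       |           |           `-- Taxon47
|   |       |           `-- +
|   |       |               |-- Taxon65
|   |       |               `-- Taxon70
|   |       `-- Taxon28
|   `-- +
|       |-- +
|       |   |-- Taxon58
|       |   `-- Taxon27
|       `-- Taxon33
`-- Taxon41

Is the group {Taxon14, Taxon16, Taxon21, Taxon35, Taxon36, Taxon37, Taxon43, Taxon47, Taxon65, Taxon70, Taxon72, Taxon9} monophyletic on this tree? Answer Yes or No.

Yes

The most recent common ancestor of these taxa subtends (((Taxon16,(Taxon21,Taxon43)),((Taxon36,Taxon9),((Taxon37,((Taxon35,Taxon14),Taxon72)),Taxon47))),(Taxon65,Taxon70)).
That clade has exactly 12 tips — every listed taxon and nothing else — so the group is monophyletic.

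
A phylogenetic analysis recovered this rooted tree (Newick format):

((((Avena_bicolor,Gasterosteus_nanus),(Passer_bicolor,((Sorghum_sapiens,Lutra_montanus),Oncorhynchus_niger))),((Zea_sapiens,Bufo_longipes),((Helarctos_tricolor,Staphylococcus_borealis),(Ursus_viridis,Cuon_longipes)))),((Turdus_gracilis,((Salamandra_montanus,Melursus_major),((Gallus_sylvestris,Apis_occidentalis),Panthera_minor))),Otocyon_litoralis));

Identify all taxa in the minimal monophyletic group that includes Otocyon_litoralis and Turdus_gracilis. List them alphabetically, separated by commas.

Apis_occidentalis, Gallus_sylvestris, Melursus_major, Otocyon_litoralis, Panthera_minor, Salamandra_montanus, Turdus_gracilis

Tracing Otocyon_litoralis: it sits inside ((Turdus_gracilis,((Salamandra_montanus,Melursus_major),((Gallus_sylvestris,Apis_occidentalis),Panthera_minor))),Otocyon_litoralis).
Tracing Turdus_gracilis: it sits inside (Turdus_gracilis,((Salamandra_montanus,Melursus_major),((Gallus_sylvestris,Apis_occidentalis),Panthera_minor))).
The smallest clade enclosing both is ((Turdus_gracilis,((Salamandra_montanus,Melursus_major),((Gallus_sylvestris,Apis_occidentalis),Panthera_minor))),Otocyon_litoralis); the answer is its 7 terminal taxa in alphabetical order.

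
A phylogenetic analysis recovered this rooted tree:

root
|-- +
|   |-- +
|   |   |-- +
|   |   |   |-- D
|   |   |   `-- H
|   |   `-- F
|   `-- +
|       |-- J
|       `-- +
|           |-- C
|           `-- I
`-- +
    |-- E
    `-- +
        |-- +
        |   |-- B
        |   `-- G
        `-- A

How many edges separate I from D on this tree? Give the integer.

The MRCA of I and D is the node subtending (((D,H),F),(J,(C,I))).
From I up to that node: 3 branches. From D up to the same node: 3 branches. Total: 3 + 3 = 6.

6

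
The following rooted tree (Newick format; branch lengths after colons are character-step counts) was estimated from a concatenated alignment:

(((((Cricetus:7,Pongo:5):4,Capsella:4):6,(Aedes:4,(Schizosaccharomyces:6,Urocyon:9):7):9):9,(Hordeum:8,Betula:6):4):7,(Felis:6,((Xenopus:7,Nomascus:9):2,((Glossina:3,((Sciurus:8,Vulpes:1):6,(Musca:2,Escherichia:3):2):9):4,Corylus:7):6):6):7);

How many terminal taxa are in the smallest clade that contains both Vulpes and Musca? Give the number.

The MRCA of Vulpes and Musca is the node subtending ((Sciurus,Vulpes),(Musca,Escherichia)).
That clade contains 4 terminal taxa: Escherichia, Musca, Sciurus, Vulpes.

4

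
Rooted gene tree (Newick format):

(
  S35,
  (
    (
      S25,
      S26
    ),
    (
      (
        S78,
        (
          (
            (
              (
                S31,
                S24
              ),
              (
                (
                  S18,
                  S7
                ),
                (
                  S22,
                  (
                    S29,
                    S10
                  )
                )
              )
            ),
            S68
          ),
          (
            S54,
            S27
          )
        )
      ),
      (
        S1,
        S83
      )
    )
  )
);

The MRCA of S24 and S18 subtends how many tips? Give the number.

7

The MRCA of S24 and S18 is the node subtending ((S31,S24),((S18,S7),(S22,(S29,S10)))).
That clade contains 7 terminal taxa: S10, S18, S22, S24, S29, S31, S7.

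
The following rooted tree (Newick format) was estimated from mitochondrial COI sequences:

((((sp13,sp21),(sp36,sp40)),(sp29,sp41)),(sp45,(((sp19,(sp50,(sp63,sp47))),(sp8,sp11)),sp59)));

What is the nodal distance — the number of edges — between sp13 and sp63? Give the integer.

11

The MRCA of sp13 and sp63 is the root of the tree.
From sp13 up to that node: 4 branches. From sp63 up to the same node: 7 branches. Total: 4 + 7 = 11.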